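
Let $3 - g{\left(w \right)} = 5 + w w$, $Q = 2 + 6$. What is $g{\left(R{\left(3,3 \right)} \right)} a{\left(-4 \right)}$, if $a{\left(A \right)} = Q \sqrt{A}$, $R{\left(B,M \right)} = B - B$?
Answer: $- 32 i \approx - 32.0 i$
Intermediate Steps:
$Q = 8$
$R{\left(B,M \right)} = 0$
$g{\left(w \right)} = -2 - w^{2}$ ($g{\left(w \right)} = 3 - \left(5 + w w\right) = 3 - \left(5 + w^{2}\right) = -2 - w^{2}$)
$a{\left(A \right)} = 8 \sqrt{A}$
$g{\left(R{\left(3,3 \right)} \right)} a{\left(-4 \right)} = \left(-2 - 0^{2}\right) 8 \sqrt{-4} = \left(-2 - 0\right) 8 \cdot 2 i = \left(-2 + 0\right) 16 i = - 2 \cdot 16 i = - 32 i$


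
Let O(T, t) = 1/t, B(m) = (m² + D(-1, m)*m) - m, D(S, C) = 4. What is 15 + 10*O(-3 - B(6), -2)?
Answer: 10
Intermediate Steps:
B(m) = m² + 3*m (B(m) = (m² + 4*m) - m = m² + 3*m)
15 + 10*O(-3 - B(6), -2) = 15 + 10/(-2) = 15 + 10*(-½) = 15 - 5 = 10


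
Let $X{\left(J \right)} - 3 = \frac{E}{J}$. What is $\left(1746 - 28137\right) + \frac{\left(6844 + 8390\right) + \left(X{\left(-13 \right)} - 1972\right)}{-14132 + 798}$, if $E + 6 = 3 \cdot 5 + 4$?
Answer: $- \frac{175955429}{6667} \approx -26392.0$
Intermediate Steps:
$E = 13$ ($E = -6 + \left(3 \cdot 5 + 4\right) = -6 + \left(15 + 4\right) = -6 + 19 = 13$)
$X{\left(J \right)} = 3 + \frac{13}{J}$
$\left(1746 - 28137\right) + \frac{\left(6844 + 8390\right) + \left(X{\left(-13 \right)} - 1972\right)}{-14132 + 798} = \left(1746 - 28137\right) + \frac{\left(6844 + 8390\right) + \left(\left(3 + \frac{13}{-13}\right) - 1972\right)}{-14132 + 798} = -26391 + \frac{15234 + \left(\left(3 + 13 \left(- \frac{1}{13}\right)\right) - 1972\right)}{-13334} = -26391 + \left(15234 + \left(\left(3 - 1\right) - 1972\right)\right) \left(- \frac{1}{13334}\right) = -26391 + \left(15234 + \left(2 - 1972\right)\right) \left(- \frac{1}{13334}\right) = -26391 + \left(15234 - 1970\right) \left(- \frac{1}{13334}\right) = -26391 + 13264 \left(- \frac{1}{13334}\right) = -26391 - \frac{6632}{6667} = - \frac{175955429}{6667}$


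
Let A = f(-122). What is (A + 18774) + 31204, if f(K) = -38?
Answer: 49940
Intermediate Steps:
A = -38
(A + 18774) + 31204 = (-38 + 18774) + 31204 = 18736 + 31204 = 49940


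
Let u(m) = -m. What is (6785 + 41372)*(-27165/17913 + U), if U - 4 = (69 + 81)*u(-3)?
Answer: 130109571303/5971 ≈ 2.1790e+7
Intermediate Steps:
U = 454 (U = 4 + (69 + 81)*(-1*(-3)) = 4 + 150*3 = 4 + 450 = 454)
(6785 + 41372)*(-27165/17913 + U) = (6785 + 41372)*(-27165/17913 + 454) = 48157*(-27165*1/17913 + 454) = 48157*(-9055/5971 + 454) = 48157*(2701779/5971) = 130109571303/5971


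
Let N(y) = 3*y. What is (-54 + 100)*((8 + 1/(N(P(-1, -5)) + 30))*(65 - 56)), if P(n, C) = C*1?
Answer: 16698/5 ≈ 3339.6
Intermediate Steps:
P(n, C) = C
(-54 + 100)*((8 + 1/(N(P(-1, -5)) + 30))*(65 - 56)) = (-54 + 100)*((8 + 1/(3*(-5) + 30))*(65 - 56)) = 46*((8 + 1/(-15 + 30))*9) = 46*((8 + 1/15)*9) = 46*((121/15)*9) = 46*(363/5) = 16698/5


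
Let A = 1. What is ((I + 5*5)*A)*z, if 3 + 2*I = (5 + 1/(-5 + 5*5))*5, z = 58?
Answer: 8381/4 ≈ 2095.3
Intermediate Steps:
I = 89/8 (I = -3/2 + ((5 + 1/(-5 + 5*5))*5)/2 = -3/2 + ((5 + 1/(-5 + 25))*5)/2 = -3/2 + ((5 + 1/20)*5)/2 = -3/2 + ((101/20)*5)/2 = -3/2 + (½)*(101/4) = -3/2 + 101/8 = 89/8 ≈ 11.125)
((I + 5*5)*A)*z = ((89/8 + 5*5)*1)*58 = ((89/8 + 25)*1)*58 = ((289/8)*1)*58 = (289/8)*58 = 8381/4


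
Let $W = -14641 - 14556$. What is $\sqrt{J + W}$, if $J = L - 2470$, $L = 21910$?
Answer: $i \sqrt{9757} \approx 98.778 i$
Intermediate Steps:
$J = 19440$ ($J = 21910 - 2470 = 19440$)
$W = -29197$
$\sqrt{J + W} = \sqrt{19440 - 29197} = \sqrt{-9757} = i \sqrt{9757}$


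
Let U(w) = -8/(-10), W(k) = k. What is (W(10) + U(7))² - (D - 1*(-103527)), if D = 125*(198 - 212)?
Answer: -2541509/25 ≈ -1.0166e+5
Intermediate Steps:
U(w) = ⅘ (U(w) = -8*(-⅒) = ⅘)
D = -1750 (D = 125*(-14) = -1750)
(W(10) + U(7))² - (D - 1*(-103527)) = (10 + ⅘)² - (-1750 - 1*(-103527)) = (54/5)² - (-1750 + 103527) = 2916/25 - 1*101777 = 2916/25 - 101777 = -2541509/25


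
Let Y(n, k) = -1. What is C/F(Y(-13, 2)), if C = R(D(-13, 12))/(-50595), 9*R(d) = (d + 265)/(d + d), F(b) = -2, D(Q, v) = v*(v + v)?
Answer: 553/524568960 ≈ 1.0542e-6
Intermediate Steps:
D(Q, v) = 2*v² (D(Q, v) = v*(2*v) = 2*v²)
R(d) = (265 + d)/(18*d) (R(d) = ((d + 265)/(d + d))/9 = ((265 + d)/((2*d)))/9 = ((265 + d)*(1/(2*d)))/9 = ((265 + d)/(2*d))/9 = (265 + d)/(18*d))
C = -553/262284480 (C = ((265 + 2*12²)/(18*((2*12²))))/(-50595) = ((265 + 2*144)/(18*((2*144))))*(-1/50595) = ((1/18)*(265 + 288)/288)*(-1/50595) = ((1/18)*(1/288)*553)*(-1/50595) = (553/5184)*(-1/50595) = -553/262284480 ≈ -2.1084e-6)
C/F(Y(-13, 2)) = -553/262284480/(-2) = -553/262284480*(-½) = 553/524568960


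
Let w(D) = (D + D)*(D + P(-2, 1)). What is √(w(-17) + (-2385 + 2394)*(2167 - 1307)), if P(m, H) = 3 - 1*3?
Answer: √8318 ≈ 91.203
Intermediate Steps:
P(m, H) = 0 (P(m, H) = 3 - 3 = 0)
w(D) = 2*D² (w(D) = (D + D)*(D + 0) = (2*D)*D = 2*D²)
√(w(-17) + (-2385 + 2394)*(2167 - 1307)) = √(2*(-17)² + (-2385 + 2394)*(2167 - 1307)) = √(2*289 + 9*860) = √(578 + 7740) = √8318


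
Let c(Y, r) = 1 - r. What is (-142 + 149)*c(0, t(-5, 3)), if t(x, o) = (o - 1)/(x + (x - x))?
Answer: 49/5 ≈ 9.8000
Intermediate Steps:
t(x, o) = (-1 + o)/x (t(x, o) = (-1 + o)/(x + 0) = (-1 + o)/x)
(-142 + 149)*c(0, t(-5, 3)) = (-142 + 149)*(1 - (-1 + 3)/(-5)) = 7*(1 - (-1)*2/5) = 7*(1 - 1*(-⅖)) = 7*(1 + ⅖) = 7*(7/5) = 49/5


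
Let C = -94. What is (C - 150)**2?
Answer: 59536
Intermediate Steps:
(C - 150)**2 = (-94 - 150)**2 = (-244)**2 = 59536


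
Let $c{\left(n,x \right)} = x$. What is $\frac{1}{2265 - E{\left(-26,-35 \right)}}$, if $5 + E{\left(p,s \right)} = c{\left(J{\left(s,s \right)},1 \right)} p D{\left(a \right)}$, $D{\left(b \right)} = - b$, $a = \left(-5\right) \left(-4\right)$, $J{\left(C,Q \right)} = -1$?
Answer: $\frac{1}{1750} \approx 0.00057143$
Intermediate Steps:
$a = 20$
$E{\left(p,s \right)} = -5 - 20 p$ ($E{\left(p,s \right)} = -5 + 1 p \left(\left(-1\right) 20\right) = -5 + p \left(-20\right) = -5 - 20 p$)
$\frac{1}{2265 - E{\left(-26,-35 \right)}} = \frac{1}{2265 - \left(-5 - -520\right)} = \frac{1}{2265 - \left(-5 + 520\right)} = \frac{1}{2265 - 515} = \frac{1}{1750}$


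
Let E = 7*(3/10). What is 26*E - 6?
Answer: 243/5 ≈ 48.600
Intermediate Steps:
E = 21/10 (E = 7*(3*(⅒)) = 7*(3/10) = 21/10 ≈ 2.1000)
26*E - 6 = 26*(21/10) - 6 = 273/5 - 6 = 243/5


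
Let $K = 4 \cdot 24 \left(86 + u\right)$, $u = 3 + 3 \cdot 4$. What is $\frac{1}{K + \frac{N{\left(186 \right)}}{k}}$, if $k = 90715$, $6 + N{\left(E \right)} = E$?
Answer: $\frac{18143}{175914564} \approx 0.00010314$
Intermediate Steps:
$u = 15$ ($u = 3 + 12 = 15$)
$N{\left(E \right)} = -6 + E$
$K = 9696$ ($K = 4 \cdot 24 \left(86 + 15\right) = 96 \cdot 101 = 9696$)
$\frac{1}{K + \frac{N{\left(186 \right)}}{k}} = \frac{1}{9696 + \frac{-6 + 186}{90715}} = \frac{1}{9696 + 180 \cdot \frac{1}{90715}} = \frac{1}{9696 + \frac{36}{18143}} = \frac{1}{\frac{175914564}{18143}} = \frac{18143}{175914564}$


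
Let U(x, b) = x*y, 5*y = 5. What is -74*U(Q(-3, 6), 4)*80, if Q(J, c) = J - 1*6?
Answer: 53280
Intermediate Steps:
y = 1 (y = (1/5)*5 = 1)
Q(J, c) = -6 + J (Q(J, c) = J - 6 = -6 + J)
U(x, b) = x (U(x, b) = x*1 = x)
-74*U(Q(-3, 6), 4)*80 = -74*(-6 - 3)*80 = -74*(-9)*80 = 666*80 = 53280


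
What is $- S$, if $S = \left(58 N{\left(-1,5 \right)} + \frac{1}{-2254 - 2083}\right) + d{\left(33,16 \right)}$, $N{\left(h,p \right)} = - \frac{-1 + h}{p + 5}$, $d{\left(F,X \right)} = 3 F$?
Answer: $- \frac{2398356}{21685} \approx -110.6$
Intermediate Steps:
$N{\left(h,p \right)} = - \frac{-1 + h}{5 + p}$
$S = \frac{2398356}{21685}$ ($S = \left(58 \frac{1 - -1}{5 + 5} + \frac{1}{-2254 - 2083}\right) + 3 \cdot 33 = \left(58 \frac{1 + 1}{10} + \frac{1}{-4337}\right) + 99 = \left(58 \cdot \frac{1}{10} \cdot 2 - \frac{1}{4337}\right) + 99 = \left(58 \cdot \frac{1}{5} - \frac{1}{4337}\right) + 99 = \left(\frac{58}{5} - \frac{1}{4337}\right) + 99 = \frac{251541}{21685} + 99 = \frac{2398356}{21685} \approx 110.6$)
$- S = \left(-1\right) \frac{2398356}{21685} = - \frac{2398356}{21685}$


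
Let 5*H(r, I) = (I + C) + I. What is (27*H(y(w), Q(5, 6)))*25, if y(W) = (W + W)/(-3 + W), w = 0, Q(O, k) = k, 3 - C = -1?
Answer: 2160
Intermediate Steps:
C = 4 (C = 3 - 1*(-1) = 3 + 1 = 4)
y(W) = 2*W/(-3 + W) (y(W) = (2*W)/(-3 + W) = 2*W/(-3 + W))
H(r, I) = 4/5 + 2*I/5 (H(r, I) = ((I + 4) + I)/5 = ((4 + I) + I)/5 = (4 + 2*I)/5 = 4/5 + 2*I/5)
(27*H(y(w), Q(5, 6)))*25 = (27*(4/5 + (2/5)*6))*25 = (27*(4/5 + 12/5))*25 = (27*(16/5))*25 = (432/5)*25 = 2160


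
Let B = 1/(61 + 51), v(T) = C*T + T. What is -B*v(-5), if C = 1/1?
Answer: 5/56 ≈ 0.089286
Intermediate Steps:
C = 1
v(T) = 2*T (v(T) = 1*T + T = T + T = 2*T)
B = 1/112 ≈ 0.0089286
-B*v(-5) = -2*(-5)/112 = -(-10)/112 = -1*(-5/56) = 5/56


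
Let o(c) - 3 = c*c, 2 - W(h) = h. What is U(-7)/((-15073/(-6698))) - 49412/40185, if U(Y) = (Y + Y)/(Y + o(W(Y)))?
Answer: -8730976096/6662793555 ≈ -1.3104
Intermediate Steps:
W(h) = 2 - h
o(c) = 3 + c**2 (o(c) = 3 + c*c = 3 + c**2)
U(Y) = 2*Y/(3 + Y + (2 - Y)**2) (U(Y) = (Y + Y)/(Y + (3 + (2 - Y)**2)) = (2*Y)/(3 + Y + (2 - Y)**2) = 2*Y/(3 + Y + (2 - Y)**2))
U(-7)/((-15073/(-6698))) - 49412/40185 = (2*(-7)/(3 - 7 + (-2 - 7)**2))/((-15073/(-6698))) - 49412/40185 = (2*(-7)/(3 - 7 + (-9)**2))/((-15073*(-1/6698))) - 49412*1/40185 = (2*(-7)/(3 - 7 + 81))/(15073/6698) - 49412/40185 = (2*(-7)/77)*(6698/15073) - 49412/40185 = (2*(-7)*(1/77))*(6698/15073) - 49412/40185 = -2/11*6698/15073 - 49412/40185 = -13396/165803 - 49412/40185 = -8730976096/6662793555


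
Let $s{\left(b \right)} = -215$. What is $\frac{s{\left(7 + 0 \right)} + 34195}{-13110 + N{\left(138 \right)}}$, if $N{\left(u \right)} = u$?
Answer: $- \frac{8495}{3243} \approx -2.6195$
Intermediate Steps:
$\frac{s{\left(7 + 0 \right)} + 34195}{-13110 + N{\left(138 \right)}} = \frac{-215 + 34195}{-13110 + 138} = \frac{33980}{-12972} = 33980 \left(- \frac{1}{12972}\right) = - \frac{8495}{3243}$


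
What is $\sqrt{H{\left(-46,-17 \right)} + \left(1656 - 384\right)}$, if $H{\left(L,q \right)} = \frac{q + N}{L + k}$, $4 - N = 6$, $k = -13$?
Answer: $\frac{\sqrt{4428953}}{59} \approx 35.67$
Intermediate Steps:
$N = -2$ ($N = 4 - 6 = -2$)
$H{\left(L,q \right)} = \frac{-2 + q}{-13 + L}$ ($H{\left(L,q \right)} = \frac{q - 2}{L - 13} = \frac{-2 + q}{-13 + L}$)
$\sqrt{H{\left(-46,-17 \right)} + \left(1656 - 384\right)} = \sqrt{\frac{-2 - 17}{-13 - 46} + \left(1656 - 384\right)} = \sqrt{\frac{1}{-59} \left(-19\right) + 1272} = \sqrt{\left(- \frac{1}{59}\right) \left(-19\right) + 1272} = \sqrt{\frac{19}{59} + 1272} = \sqrt{\frac{75067}{59}} = \frac{\sqrt{4428953}}{59}$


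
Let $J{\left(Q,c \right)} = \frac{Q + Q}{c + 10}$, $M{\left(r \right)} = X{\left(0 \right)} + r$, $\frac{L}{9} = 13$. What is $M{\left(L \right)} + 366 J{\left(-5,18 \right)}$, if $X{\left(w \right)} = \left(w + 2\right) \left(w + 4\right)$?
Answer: $- \frac{40}{7} \approx -5.7143$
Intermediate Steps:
$L = 117$ ($L = 9 \cdot 13 = 117$)
$X{\left(w \right)} = \left(2 + w\right) \left(4 + w\right)$
$M{\left(r \right)} = 8 + r$ ($M{\left(r \right)} = \left(8 + 0^{2} + 6 \cdot 0\right) + r = \left(8 + 0 + 0\right) + r = 8 + r$)
$J{\left(Q,c \right)} = \frac{2 Q}{10 + c}$
$M{\left(L \right)} + 366 J{\left(-5,18 \right)} = \left(8 + 117\right) + 366 \cdot 2 \left(-5\right) \frac{1}{10 + 18} = 125 + 366 \cdot 2 \left(-5\right) \frac{1}{28} = 125 + 366 \left(- \frac{5}{14}\right) = 125 - \frac{915}{7} = - \frac{40}{7}$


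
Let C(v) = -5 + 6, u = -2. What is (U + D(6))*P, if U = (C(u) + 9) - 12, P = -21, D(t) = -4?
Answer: 126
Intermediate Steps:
C(v) = 1
U = -2 (U = (1 + 9) - 12 = 10 - 12 = -2)
(U + D(6))*P = (-2 - 4)*(-21) = -6*(-21) = 126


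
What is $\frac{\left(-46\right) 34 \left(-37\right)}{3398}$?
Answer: $\frac{28934}{1699} \approx 17.03$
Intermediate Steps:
$\frac{\left(-46\right) 34 \left(-37\right)}{3398} = \left(-1564\right) \left(-37\right) \frac{1}{3398} = 57868 \cdot \frac{1}{3398} = \frac{28934}{1699}$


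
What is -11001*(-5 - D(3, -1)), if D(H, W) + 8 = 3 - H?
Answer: -33003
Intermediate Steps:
D(H, W) = -5 - H (D(H, W) = -8 + (3 - H) = -5 - H)
-11001*(-5 - D(3, -1)) = -11001*(-5 - (-5 - 1*3)) = -11001*(-5 - (-5 - 3)) = -11001*(-5 - 1*(-8)) = -11001*(-5 + 8) = -11001*3 = -33003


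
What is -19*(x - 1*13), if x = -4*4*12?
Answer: 3895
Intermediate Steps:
x = -192 (x = -16*12 = -192)
-19*(x - 1*13) = -19*(-192 - 1*13) = -19*(-192 - 13) = -19*(-205) = 3895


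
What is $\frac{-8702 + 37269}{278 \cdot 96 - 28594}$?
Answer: $- \frac{28567}{1906} \approx -14.988$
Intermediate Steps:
$\frac{-8702 + 37269}{278 \cdot 96 - 28594} = \frac{28567}{26688 - 28594} = \frac{28567}{-1906} = 28567 \left(- \frac{1}{1906}\right) = - \frac{28567}{1906}$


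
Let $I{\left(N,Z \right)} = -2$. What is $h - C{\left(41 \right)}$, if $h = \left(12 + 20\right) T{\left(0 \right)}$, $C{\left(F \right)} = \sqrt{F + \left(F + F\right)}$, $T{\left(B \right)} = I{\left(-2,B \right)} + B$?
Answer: $-64 - \sqrt{123} \approx -75.091$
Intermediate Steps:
$T{\left(B \right)} = -2 + B$
$C{\left(F \right)} = \sqrt{3} \sqrt{F}$ ($C{\left(F \right)} = \sqrt{F + 2 F} = \sqrt{3 F} = \sqrt{3} \sqrt{F}$)
$h = -64$ ($h = \left(12 + 20\right) \left(-2 + 0\right) = 32 \left(-2\right) = -64$)
$h - C{\left(41 \right)} = -64 - \sqrt{3} \sqrt{41} = -64 - \sqrt{123}$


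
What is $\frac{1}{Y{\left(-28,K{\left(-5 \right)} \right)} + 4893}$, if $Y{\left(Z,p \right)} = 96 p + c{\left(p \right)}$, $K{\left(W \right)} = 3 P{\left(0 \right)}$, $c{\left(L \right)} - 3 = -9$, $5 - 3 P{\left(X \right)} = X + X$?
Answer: $\frac{1}{5367} \approx 0.00018632$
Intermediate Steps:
$P{\left(X \right)} = \frac{5}{3} - \frac{2 X}{3}$ ($P{\left(X \right)} = \frac{5}{3} - \frac{X + X}{3} = \frac{5}{3} - \frac{2 X}{3}$)
$c{\left(L \right)} = -6$ ($c{\left(L \right)} = 3 - 9 = -6$)
$K{\left(W \right)} = 5$ ($K{\left(W \right)} = 3 \left(\frac{5}{3} - 0\right) = 3 \left(\frac{5}{3} + 0\right) = 3 \cdot \frac{5}{3} = 5$)
$Y{\left(Z,p \right)} = -6 + 96 p$ ($Y{\left(Z,p \right)} = 96 p - 6 = -6 + 96 p$)
$\frac{1}{Y{\left(-28,K{\left(-5 \right)} \right)} + 4893} = \frac{1}{\left(-6 + 96 \cdot 5\right) + 4893} = \frac{1}{\left(-6 + 480\right) + 4893} = \frac{1}{474 + 4893} = \frac{1}{5367}$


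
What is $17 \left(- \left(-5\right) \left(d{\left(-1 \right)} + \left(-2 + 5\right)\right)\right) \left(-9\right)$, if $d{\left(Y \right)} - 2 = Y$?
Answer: $-3060$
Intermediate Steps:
$d{\left(Y \right)} = 2 + Y$
$17 \left(- \left(-5\right) \left(d{\left(-1 \right)} + \left(-2 + 5\right)\right)\right) \left(-9\right) = 17 \left(- \left(-5\right) \left(\left(2 - 1\right) + \left(-2 + 5\right)\right)\right) \left(-9\right) = 17 \left(- \left(-5\right) \left(1 + 3\right)\right) \left(-9\right) = 17 \left(- \left(-5\right) 4\right) \left(-9\right) = 17 \left(\left(-1\right) \left(-20\right)\right) \left(-9\right) = 17 \cdot 20 \left(-9\right) = 340 \left(-9\right) = -3060$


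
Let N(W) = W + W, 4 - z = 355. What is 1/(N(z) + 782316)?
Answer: 1/781614 ≈ 1.2794e-6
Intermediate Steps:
z = -351 (z = 4 - 1*355 = 4 - 355 = -351)
N(W) = 2*W
1/(N(z) + 782316) = 1/(2*(-351) + 782316) = 1/(-702 + 782316) = 1/781614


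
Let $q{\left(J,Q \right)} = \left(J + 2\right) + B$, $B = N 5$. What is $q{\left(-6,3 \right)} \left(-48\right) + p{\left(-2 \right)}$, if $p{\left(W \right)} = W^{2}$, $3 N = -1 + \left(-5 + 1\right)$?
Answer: $596$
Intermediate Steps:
$N = - \frac{5}{3}$ ($N = \frac{-1 + \left(-5 + 1\right)}{3} = \frac{-1 - 4}{3} = \frac{1}{3} \left(-5\right) = - \frac{5}{3} \approx -1.6667$)
$B = - \frac{25}{3}$ ($B = \left(- \frac{5}{3}\right) 5 = - \frac{25}{3} \approx -8.3333$)
$q{\left(J,Q \right)} = - \frac{19}{3} + J$ ($q{\left(J,Q \right)} = \left(J + 2\right) - \frac{25}{3} = \left(2 + J\right) - \frac{25}{3} = - \frac{19}{3} + J$)
$q{\left(-6,3 \right)} \left(-48\right) + p{\left(-2 \right)} = \left(- \frac{19}{3} - 6\right) \left(-48\right) + \left(-2\right)^{2} = \left(- \frac{37}{3}\right) \left(-48\right) + 4 = 592 + 4 = 596$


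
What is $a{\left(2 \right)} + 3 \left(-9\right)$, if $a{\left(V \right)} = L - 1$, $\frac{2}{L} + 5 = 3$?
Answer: $-29$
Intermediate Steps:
$L = -1$ ($L = \frac{2}{-5 + 3} = \frac{2}{-2} = 2 \left(- \frac{1}{2}\right) = -1$)
$a{\left(V \right)} = -2$ ($a{\left(V \right)} = -1 - 1 = -2$)
$a{\left(2 \right)} + 3 \left(-9\right) = -2 + 3 \left(-9\right) = -2 - 27 = -29$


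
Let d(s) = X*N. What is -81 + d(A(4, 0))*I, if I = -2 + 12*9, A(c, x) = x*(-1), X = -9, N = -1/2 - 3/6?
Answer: 873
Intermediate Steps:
N = -1 (N = -1*1/2 - 3*1/6 = -1/2 - 1/2 = -1)
A(c, x) = -x
I = 106 (I = -2 + 108 = 106)
d(s) = 9 (d(s) = -9*(-1) = 9)
-81 + d(A(4, 0))*I = -81 + 9*106 = -81 + 954 = 873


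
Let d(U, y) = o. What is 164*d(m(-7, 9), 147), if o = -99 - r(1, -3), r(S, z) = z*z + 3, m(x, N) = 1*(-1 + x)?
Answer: -18204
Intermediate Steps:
m(x, N) = -1 + x
r(S, z) = 3 + z² (r(S, z) = z² + 3 = 3 + z²)
o = -111 (o = -99 - (3 + (-3)²) = -99 - (3 + 9) = -99 - 1*12 = -99 - 12 = -111)
d(U, y) = -111
164*d(m(-7, 9), 147) = 164*(-111) = -18204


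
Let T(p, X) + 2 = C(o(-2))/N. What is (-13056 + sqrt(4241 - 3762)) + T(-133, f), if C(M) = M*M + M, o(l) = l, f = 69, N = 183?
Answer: -2389612/183 + sqrt(479) ≈ -13036.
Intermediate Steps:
C(M) = M + M**2 (C(M) = M**2 + M = M + M**2)
T(p, X) = -364/183 (T(p, X) = -2 - 2*(1 - 2)/183 = -2 - 2*(-1)*(1/183) = -2 + 2*(1/183) = -2 + 2/183 = -364/183)
(-13056 + sqrt(4241 - 3762)) + T(-133, f) = (-13056 + sqrt(4241 - 3762)) - 364/183 = (-13056 + sqrt(479)) - 364/183 = -2389612/183 + sqrt(479)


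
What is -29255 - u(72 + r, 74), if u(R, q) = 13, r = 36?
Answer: -29268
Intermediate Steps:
-29255 - u(72 + r, 74) = -29255 - 1*13 = -29255 - 13 = -29268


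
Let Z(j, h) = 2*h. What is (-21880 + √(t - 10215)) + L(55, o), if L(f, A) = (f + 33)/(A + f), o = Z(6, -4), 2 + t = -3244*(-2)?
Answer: -1028272/47 + I*√3729 ≈ -21878.0 + 61.066*I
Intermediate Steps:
t = 6486 (t = -2 - 3244*(-2) = -2 - 1622*(-4) = -2 + 6488 = 6486)
o = -8 (o = 2*(-4) = -8)
L(f, A) = (33 + f)/(A + f)
(-21880 + √(t - 10215)) + L(55, o) = (-21880 + √(6486 - 10215)) + (33 + 55)/(-8 + 55) = (-21880 + √(-3729)) + 88/47 = (-21880 + I*√3729) + (1/47)*88 = (-21880 + I*√3729) + 88/47 = -1028272/47 + I*√3729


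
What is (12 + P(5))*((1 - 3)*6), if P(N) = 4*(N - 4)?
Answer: -192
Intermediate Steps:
P(N) = -16 + 4*N (P(N) = 4*(-4 + N) = -16 + 4*N)
(12 + P(5))*((1 - 3)*6) = (12 + (-16 + 4*5))*((1 - 3)*6) = (12 + (-16 + 20))*(-2*6) = (12 + 4)*(-12) = 16*(-12) = -192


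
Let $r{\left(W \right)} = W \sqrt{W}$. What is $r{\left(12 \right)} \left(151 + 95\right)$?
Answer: $5904 \sqrt{3} \approx 10226.0$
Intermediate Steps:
$r{\left(W \right)} = W^{\frac{3}{2}}$
$r{\left(12 \right)} \left(151 + 95\right) = 12^{\frac{3}{2}} \left(151 + 95\right) = 24 \sqrt{3} \cdot 246 = 5904 \sqrt{3}$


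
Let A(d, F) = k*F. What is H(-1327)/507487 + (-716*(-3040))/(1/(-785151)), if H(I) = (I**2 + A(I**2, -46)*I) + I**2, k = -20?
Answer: -867290752478554662/507487 ≈ -1.7090e+12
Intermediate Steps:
A(d, F) = -20*F
H(I) = 2*I**2 + 920*I (H(I) = (I**2 + (-20*(-46))*I) + I**2 = (I**2 + 920*I) + I**2 = 2*I**2 + 920*I)
H(-1327)/507487 + (-716*(-3040))/(1/(-785151)) = (2*(-1327)*(460 - 1327))/507487 + (-716*(-3040))/(1/(-785151)) = (2*(-1327)*(-867))*(1/507487) + 2176640/(-1/785151) = 2301018*(1/507487) + 2176640*(-785151) = 2301018/507487 - 1708991072640 = -867290752478554662/507487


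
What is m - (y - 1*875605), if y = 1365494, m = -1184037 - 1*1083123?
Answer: -2757049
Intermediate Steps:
m = -2267160 (m = -1184037 - 1083123 = -2267160)
m - (y - 1*875605) = -2267160 - (1365494 - 1*875605) = -2267160 - (1365494 - 875605) = -2267160 - 1*489889 = -2267160 - 489889 = -2757049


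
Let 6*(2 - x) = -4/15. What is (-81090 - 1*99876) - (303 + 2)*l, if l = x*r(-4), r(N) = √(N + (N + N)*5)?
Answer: -180966 - 11224*I*√11/9 ≈ -1.8097e+5 - 4136.2*I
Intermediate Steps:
x = 92/45 (x = 2 - (-2)/(3*15) = 2 - ⅙*(-4/15) = 2 + 2/45 = 92/45 ≈ 2.0444)
r(N) = √11*√N (r(N) = √(N + (2*N)*5) = √(N + 10*N) = √(11*N) = √11*√N)
l = 184*I*√11/45 (l = 92*(√11*√(-4))/45 = 92*(√11*(2*I))/45 = 92*(2*I*√11)/45 = 184*I*√11/45 ≈ 13.561*I)
(-81090 - 1*99876) - (303 + 2)*l = (-81090 - 1*99876) - (303 + 2)*184*I*√11/45 = (-81090 - 99876) - 305*184*I*√11/45 = -180966 - 11224*I*√11/9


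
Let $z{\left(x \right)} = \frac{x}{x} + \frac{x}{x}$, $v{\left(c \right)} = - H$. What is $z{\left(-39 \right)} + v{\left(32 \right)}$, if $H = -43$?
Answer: $45$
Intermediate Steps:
$v{\left(c \right)} = 43$ ($v{\left(c \right)} = \left(-1\right) \left(-43\right) = 43$)
$z{\left(x \right)} = 2$ ($z{\left(x \right)} = 1 + 1 = 2$)
$z{\left(-39 \right)} + v{\left(32 \right)} = 2 + 43 = 45$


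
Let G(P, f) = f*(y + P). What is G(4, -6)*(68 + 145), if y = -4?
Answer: 0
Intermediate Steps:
G(P, f) = f*(-4 + P)
G(4, -6)*(68 + 145) = (-6*(-4 + 4))*(68 + 145) = -6*0*213 = 0*213 = 0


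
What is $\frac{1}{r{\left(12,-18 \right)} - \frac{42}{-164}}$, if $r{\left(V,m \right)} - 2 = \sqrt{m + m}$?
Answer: $\frac{15170}{276289} - \frac{40344 i}{276289} \approx 0.054906 - 0.14602 i$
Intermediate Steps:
$r{\left(V,m \right)} = 2 + \sqrt{2} \sqrt{m}$ ($r{\left(V,m \right)} = 2 + \sqrt{m + m} = 2 + \sqrt{2 m} = 2 + \sqrt{2} \sqrt{m}$)
$\frac{1}{r{\left(12,-18 \right)} - \frac{42}{-164}} = \frac{1}{\left(2 + \sqrt{2} \sqrt{-18}\right) - \frac{42}{-164}} = \frac{1}{\left(2 + \sqrt{2} \cdot 3 i \sqrt{2}\right) - - \frac{21}{82}} = \frac{1}{\left(2 + 6 i\right) + \frac{21}{82}} = \frac{1}{\frac{185}{82} + 6 i} = \frac{6724 \left(\frac{185}{82} - 6 i\right)}{276289}$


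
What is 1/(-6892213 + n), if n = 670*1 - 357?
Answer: -1/6891900 ≈ -1.4510e-7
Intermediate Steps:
n = 313 (n = 670 - 357 = 313)
1/(-6892213 + n) = 1/(-6892213 + 313) = 1/(-6891900) = -1/6891900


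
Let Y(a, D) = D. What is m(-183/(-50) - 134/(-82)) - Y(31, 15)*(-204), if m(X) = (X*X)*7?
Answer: 13684163263/4202500 ≈ 3256.2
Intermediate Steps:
m(X) = 7*X² (m(X) = X²*7 = 7*X²)
m(-183/(-50) - 134/(-82)) - Y(31, 15)*(-204) = 7*(-183/(-50) - 134/(-82))² - 15*(-204) = 7*(-183*(-1/50) - 134*(-1/82))² - 1*(-3060) = 7*(183/50 + 67/41)² + 3060 = 7*(10853/2050)² + 3060 = 7*(117787609/4202500) + 3060 = 824513263/4202500 + 3060 = 13684163263/4202500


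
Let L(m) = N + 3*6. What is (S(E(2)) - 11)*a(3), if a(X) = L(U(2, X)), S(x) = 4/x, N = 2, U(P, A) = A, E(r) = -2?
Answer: -260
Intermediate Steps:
L(m) = 20 (L(m) = 2 + 3*6 = 2 + 18 = 20)
a(X) = 20
(S(E(2)) - 11)*a(3) = (4/(-2) - 11)*20 = (4*(-½) - 11)*20 = (-2 - 11)*20 = -13*20 = -260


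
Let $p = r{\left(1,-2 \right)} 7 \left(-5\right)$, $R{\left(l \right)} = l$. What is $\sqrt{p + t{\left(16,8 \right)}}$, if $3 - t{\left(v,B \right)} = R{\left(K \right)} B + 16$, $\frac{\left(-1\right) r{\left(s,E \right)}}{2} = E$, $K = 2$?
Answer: $13 i \approx 13.0 i$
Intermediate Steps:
$r{\left(s,E \right)} = - 2 E$
$p = -140$ ($p = \left(-2\right) \left(-2\right) 7 \left(-5\right) = 4 \cdot 7 \left(-5\right) = 28 \left(-5\right) = -140$)
$t{\left(v,B \right)} = -13 - 2 B$ ($t{\left(v,B \right)} = 3 - \left(2 B + 16\right) = 3 - \left(16 + 2 B\right) = -13 - 2 B$)
$\sqrt{p + t{\left(16,8 \right)}} = \sqrt{-140 - 29} = \sqrt{-169} = 13 i$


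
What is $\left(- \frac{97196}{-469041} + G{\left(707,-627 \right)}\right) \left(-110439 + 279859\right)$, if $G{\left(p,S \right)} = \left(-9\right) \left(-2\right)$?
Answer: $\frac{1446835618280}{469041} \approx 3.0847 \cdot 10^{6}$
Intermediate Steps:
$G{\left(p,S \right)} = 18$
$\left(- \frac{97196}{-469041} + G{\left(707,-627 \right)}\right) \left(-110439 + 279859\right) = \left(- \frac{97196}{-469041} + 18\right) \left(-110439 + 279859\right) = \left(\left(-97196\right) \left(- \frac{1}{469041}\right) + 18\right) 169420 = \left(\frac{97196}{469041} + 18\right) 169420 = \frac{8539934}{469041} \cdot 169420 = \frac{1446835618280}{469041}$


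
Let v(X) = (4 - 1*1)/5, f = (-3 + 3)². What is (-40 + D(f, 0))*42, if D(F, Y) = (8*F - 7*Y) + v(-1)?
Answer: -8274/5 ≈ -1654.8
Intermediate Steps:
f = 0 (f = 0² = 0)
v(X) = ⅗ (v(X) = (4 - 1)*(⅕) = 3*(⅕) = ⅗)
D(F, Y) = ⅗ - 7*Y + 8*F (D(F, Y) = (8*F - 7*Y) + ⅗ = (-7*Y + 8*F) + ⅗ = ⅗ - 7*Y + 8*F)
(-40 + D(f, 0))*42 = (-40 + (⅗ - 7*0 + 8*0))*42 = (-40 + (⅗ + 0 + 0))*42 = (-40 + ⅗)*42 = -197/5*42 = -8274/5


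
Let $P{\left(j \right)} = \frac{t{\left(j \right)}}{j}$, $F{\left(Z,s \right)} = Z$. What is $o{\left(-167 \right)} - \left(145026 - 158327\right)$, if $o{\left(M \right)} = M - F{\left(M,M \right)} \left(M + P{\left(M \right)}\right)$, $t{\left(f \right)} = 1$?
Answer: $-14756$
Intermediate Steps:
$P{\left(j \right)} = \frac{1}{j}$ ($P{\left(j \right)} = 1 \frac{1}{j} = \frac{1}{j}$)
$o{\left(M \right)} = M - M \left(M + \frac{1}{M}\right)$
$o{\left(-167 \right)} - \left(145026 - 158327\right) = \left(-1 - 167 - \left(-167\right)^{2}\right) - \left(145026 - 158327\right) = \left(-1 - 167 - 27889\right) - \left(145026 - 158327\right) = \left(-1 - 167 - 27889\right) - -13301 = -28057 + 13301 = -14756$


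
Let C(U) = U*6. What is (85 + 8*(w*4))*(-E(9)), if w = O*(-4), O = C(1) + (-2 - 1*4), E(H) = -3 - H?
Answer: 1020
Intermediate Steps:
C(U) = 6*U
O = 0 (O = 6*1 + (-2 - 1*4) = 6 + (-2 - 4) = 6 - 6 = 0)
w = 0 (w = 0*(-4) = 0)
(85 + 8*(w*4))*(-E(9)) = (85 + 8*(0*4))*(-(-3 - 1*9)) = (85 + 8*0)*(-(-3 - 9)) = (85 + 0)*(-1*(-12)) = 85*12 = 1020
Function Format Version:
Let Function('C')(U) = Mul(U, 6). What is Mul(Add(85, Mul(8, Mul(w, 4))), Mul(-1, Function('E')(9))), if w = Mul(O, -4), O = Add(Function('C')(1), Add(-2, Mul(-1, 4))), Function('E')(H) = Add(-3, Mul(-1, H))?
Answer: 1020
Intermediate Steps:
Function('C')(U) = Mul(6, U)
O = 0 (O = Add(Mul(6, 1), Add(-2, Mul(-1, 4))) = Add(6, Add(-2, -4)) = Add(6, -6) = 0)
w = 0 (w = Mul(0, -4) = 0)
Mul(Add(85, Mul(8, Mul(w, 4))), Mul(-1, Function('E')(9))) = Mul(Add(85, Mul(8, Mul(0, 4))), Mul(-1, Add(-3, Mul(-1, 9)))) = Mul(Add(85, Mul(8, 0)), Mul(-1, Add(-3, -9))) = Mul(Add(85, 0), Mul(-1, -12)) = Mul(85, 12) = 1020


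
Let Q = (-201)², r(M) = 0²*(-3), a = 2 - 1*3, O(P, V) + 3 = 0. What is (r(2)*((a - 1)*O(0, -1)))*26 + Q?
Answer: 40401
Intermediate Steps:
O(P, V) = -3 (O(P, V) = -3 + 0 = -3)
a = -1 (a = 2 - 3 = -1)
r(M) = 0 (r(M) = 0*(-3) = 0)
Q = 40401
(r(2)*((a - 1)*O(0, -1)))*26 + Q = (0*((-1 - 1)*(-3)))*26 + 40401 = (0*(-2*(-3)))*26 + 40401 = (0*6)*26 + 40401 = 0*26 + 40401 = 0 + 40401 = 40401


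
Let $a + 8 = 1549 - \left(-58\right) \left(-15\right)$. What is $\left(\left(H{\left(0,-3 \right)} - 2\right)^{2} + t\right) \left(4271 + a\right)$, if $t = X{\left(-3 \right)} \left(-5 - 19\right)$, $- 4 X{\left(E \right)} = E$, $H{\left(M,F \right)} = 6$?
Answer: $-9884$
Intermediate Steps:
$X{\left(E \right)} = - \frac{E}{4}$
$t = -18$ ($t = \left(- \frac{1}{4}\right) \left(-3\right) \left(-5 - 19\right) = \frac{3}{4} \left(-24\right) = -18$)
$a = 671$ ($a = -8 + \left(1549 - \left(-58\right) \left(-15\right)\right) = -8 + \left(1549 - 870\right) = -8 + 679 = 671$)
$\left(\left(H{\left(0,-3 \right)} - 2\right)^{2} + t\right) \left(4271 + a\right) = \left(\left(6 - 2\right)^{2} - 18\right) \left(4271 + 671\right) = \left(4^{2} - 18\right) 4942 = \left(16 - 18\right) 4942 = \left(-2\right) 4942 = -9884$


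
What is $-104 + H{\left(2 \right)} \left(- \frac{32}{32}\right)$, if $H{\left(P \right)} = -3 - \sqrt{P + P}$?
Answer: $-99$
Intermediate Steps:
$H{\left(P \right)} = -3 - \sqrt{2} \sqrt{P}$ ($H{\left(P \right)} = -3 - \sqrt{2 P} = -3 - \sqrt{2} \sqrt{P}$)
$-104 + H{\left(2 \right)} \left(- \frac{32}{32}\right) = -104 + \left(-3 - \sqrt{2} \sqrt{2}\right) \left(- \frac{32}{32}\right) = -104 + \left(-3 - 2\right) \left(\left(-32\right) \frac{1}{32}\right) = -104 - -5 = -104 + 5 = -99$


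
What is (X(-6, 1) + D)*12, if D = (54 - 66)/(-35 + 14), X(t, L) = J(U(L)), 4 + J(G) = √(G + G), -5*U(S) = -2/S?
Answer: -288/7 + 24*√5/5 ≈ -30.410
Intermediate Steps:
U(S) = 2/(5*S) (U(S) = -(-2)/(5*S) = 2/(5*S))
J(G) = -4 + √2*√G (J(G) = -4 + √(G + G) = -4 + √(2*G) = -4 + √2*√G)
X(t, L) = -4 + 2*√5*√(1/L)/5 (X(t, L) = -4 + √2*√(2/(5*L)) = -4 + √2*(√10*√(1/L)/5) = -4 + 2*√5*√(1/L)/5)
D = 4/7 (D = -12/(-21) = -12*(-1/21) = 4/7 ≈ 0.57143)
(X(-6, 1) + D)*12 = ((-4 + 2*√5*√(1/1)/5) + 4/7)*12 = ((-4 + 2*√5*√1/5) + 4/7)*12 = ((-4 + (⅖)*√5*1) + 4/7)*12 = ((-4 + 2*√5/5) + 4/7)*12 = (-24/7 + 2*√5/5)*12 = -288/7 + 24*√5/5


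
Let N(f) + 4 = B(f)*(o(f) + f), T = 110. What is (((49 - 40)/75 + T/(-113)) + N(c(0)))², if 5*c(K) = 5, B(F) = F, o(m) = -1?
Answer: 187991521/7980625 ≈ 23.556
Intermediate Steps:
c(K) = 1 (c(K) = (⅕)*5 = 1)
N(f) = -4 + f*(-1 + f)
(((49 - 40)/75 + T/(-113)) + N(c(0)))² = (((49 - 40)/75 + 110/(-113)) + (-4 + 1² - 1*1))² = ((9*(1/75) + 110*(-1/113)) + (-4 + 1 - 1))² = ((3/25 - 110/113) - 4)² = (-2411/2825 - 4)² = (-13711/2825)² = 187991521/7980625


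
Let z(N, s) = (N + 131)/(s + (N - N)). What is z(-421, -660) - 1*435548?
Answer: -28746139/66 ≈ -4.3555e+5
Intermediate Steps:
z(N, s) = (131 + N)/s (z(N, s) = (131 + N)/(s + 0) = (131 + N)/s)
z(-421, -660) - 1*435548 = (131 - 421)/(-660) - 1*435548 = -1/660*(-290) - 435548 = 29/66 - 435548 = -28746139/66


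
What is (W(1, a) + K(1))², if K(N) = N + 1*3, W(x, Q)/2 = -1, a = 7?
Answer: 4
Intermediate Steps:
W(x, Q) = -2 (W(x, Q) = 2*(-1) = -2)
K(N) = 3 + N (K(N) = N + 3 = 3 + N)
(W(1, a) + K(1))² = (-2 + (3 + 1))² = (-2 + 4)² = 2² = 4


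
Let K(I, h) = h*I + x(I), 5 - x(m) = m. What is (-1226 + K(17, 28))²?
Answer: 580644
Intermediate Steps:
x(m) = 5 - m
K(I, h) = 5 - I + I*h (K(I, h) = h*I + (5 - I) = I*h + (5 - I) = 5 - I + I*h)
(-1226 + K(17, 28))² = (-1226 + (5 - 1*17 + 17*28))² = (-1226 + (5 - 17 + 476))² = (-1226 + 464)² = (-762)² = 580644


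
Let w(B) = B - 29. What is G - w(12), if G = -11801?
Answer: -11784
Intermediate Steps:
w(B) = -29 + B
G - w(12) = -11801 - (-29 + 12) = -11801 - 1*(-17) = -11801 + 17 = -11784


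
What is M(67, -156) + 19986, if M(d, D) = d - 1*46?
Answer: 20007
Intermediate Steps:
M(d, D) = -46 + d (M(d, D) = d - 46 = -46 + d)
M(67, -156) + 19986 = (-46 + 67) + 19986 = 21 + 19986 = 20007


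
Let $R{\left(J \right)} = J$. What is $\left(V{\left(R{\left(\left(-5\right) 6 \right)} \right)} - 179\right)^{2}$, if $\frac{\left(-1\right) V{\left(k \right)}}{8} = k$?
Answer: $3721$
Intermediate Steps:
$V{\left(k \right)} = - 8 k$
$\left(V{\left(R{\left(\left(-5\right) 6 \right)} \right)} - 179\right)^{2} = \left(- 8 \left(\left(-5\right) 6\right) - 179\right)^{2} = \left(\left(-8\right) \left(-30\right) - 179\right)^{2} = \left(240 - 179\right)^{2} = 61^{2} = 3721$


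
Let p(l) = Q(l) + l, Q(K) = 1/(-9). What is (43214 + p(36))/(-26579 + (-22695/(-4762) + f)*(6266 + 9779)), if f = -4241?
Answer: -1853603738/2914213534317 ≈ -0.00063606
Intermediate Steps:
Q(K) = -⅑
p(l) = -⅑ + l
(43214 + p(36))/(-26579 + (-22695/(-4762) + f)*(6266 + 9779)) = (43214 + (-⅑ + 36))/(-26579 + (-22695/(-4762) - 4241)*(6266 + 9779)) = (43214 + 323/9)/(-26579 + (-22695*(-1/4762) - 4241)*16045) = 389249/(9*(-26579 + (22695/4762 - 4241)*16045)) = 389249/(9*(-26579 - 20172947/4762*16045)) = 389249/(9*(-26579 - 323674934615/4762)) = 389249/(9*(-323801503813/4762)) = (389249/9)*(-4762/323801503813) = -1853603738/2914213534317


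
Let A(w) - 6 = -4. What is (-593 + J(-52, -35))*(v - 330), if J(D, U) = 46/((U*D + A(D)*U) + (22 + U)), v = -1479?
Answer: 207028995/193 ≈ 1.0727e+6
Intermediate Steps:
A(w) = 2 (A(w) = 6 - 4 = 2)
J(D, U) = 46/(22 + 3*U + D*U) (J(D, U) = 46/((U*D + 2*U) + (22 + U)) = 46/((D*U + 2*U) + (22 + U)) = 46/((2*U + D*U) + (22 + U)) = 46/(22 + 3*U + D*U))
(-593 + J(-52, -35))*(v - 330) = (-593 + 46/(22 + 3*(-35) - 52*(-35)))*(-1479 - 330) = (-593 + 46/(22 - 105 + 1820))*(-1809) = (-593 + 46/1737)*(-1809) = -1029995/1737*(-1809) = 207028995/193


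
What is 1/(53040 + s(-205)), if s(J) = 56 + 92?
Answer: 1/53188 ≈ 1.8801e-5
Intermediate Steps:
s(J) = 148
1/(53040 + s(-205)) = 1/(53040 + 148) = 1/53188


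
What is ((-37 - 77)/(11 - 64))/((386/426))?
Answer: 24282/10229 ≈ 2.3738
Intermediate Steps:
((-37 - 77)/(11 - 64))/((386/426)) = (-114/(-53))/((386*(1/426))) = (-114*(-1/53))/(193/213) = (213/193)*(114/53) = 24282/10229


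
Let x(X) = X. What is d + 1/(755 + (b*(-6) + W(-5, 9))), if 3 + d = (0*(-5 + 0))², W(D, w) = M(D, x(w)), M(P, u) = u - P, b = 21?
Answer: -1928/643 ≈ -2.9984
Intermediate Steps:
W(D, w) = w - D
d = -3 (d = -3 + (0*(-5 + 0))² = -3 + (0*(-5))² = -3 + 0² = -3 + 0 = -3)
d + 1/(755 + (b*(-6) + W(-5, 9))) = -3 + 1/(755 + (21*(-6) + (9 - 1*(-5)))) = -3 + 1/(755 + (-126 + (9 + 5))) = -3 + 1/(755 + (-126 + 14)) = -3 + 1/(755 - 112) = -3 + 1/643 = -1928/643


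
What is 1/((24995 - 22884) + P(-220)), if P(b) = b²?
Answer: 1/50511 ≈ 1.9798e-5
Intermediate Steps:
1/((24995 - 22884) + P(-220)) = 1/((24995 - 22884) + (-220)²) = 1/(2111 + 48400) = 1/50511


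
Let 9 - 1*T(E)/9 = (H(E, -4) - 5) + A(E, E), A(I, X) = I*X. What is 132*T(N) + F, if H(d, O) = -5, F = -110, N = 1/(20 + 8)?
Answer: 4402255/196 ≈ 22461.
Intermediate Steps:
N = 1/28 ≈ 0.035714
T(E) = 171 - 9*E² (T(E) = 81 - 9*((-5 - 5) + E*E) = 81 - 9*(-10 + E²) = 81 + (90 - 9*E²) = 171 - 9*E²)
132*T(N) + F = 132*(171 - 9*(1/28)²) - 110 = 132*(171 - 9*1/784) - 110 = 132*(171 - 9/784) - 110 = 132*(134055/784) - 110 = 4423815/196 - 110 = 4402255/196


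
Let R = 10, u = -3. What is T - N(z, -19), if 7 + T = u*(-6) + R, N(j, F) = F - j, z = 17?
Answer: 57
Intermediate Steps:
T = 21 (T = -7 + (-3*(-6) + 10) = -7 + (18 + 10) = -7 + 28 = 21)
T - N(z, -19) = 21 - (-19 - 1*17) = 21 - (-19 - 17) = 21 - 1*(-36) = 21 + 36 = 57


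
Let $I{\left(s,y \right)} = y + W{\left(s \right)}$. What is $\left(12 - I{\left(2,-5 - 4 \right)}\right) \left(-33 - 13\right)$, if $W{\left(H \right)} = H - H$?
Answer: $-966$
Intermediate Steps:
$W{\left(H \right)} = 0$
$I{\left(s,y \right)} = y$ ($I{\left(s,y \right)} = y + 0 = y$)
$\left(12 - I{\left(2,-5 - 4 \right)}\right) \left(-33 - 13\right) = \left(12 - \left(-5 - 4\right)\right) \left(-33 - 13\right) = \left(12 - \left(-5 - 4\right)\right) \left(-46\right) = \left(12 - -9\right) \left(-46\right) = \left(12 + 9\right) \left(-46\right) = 21 \left(-46\right) = -966$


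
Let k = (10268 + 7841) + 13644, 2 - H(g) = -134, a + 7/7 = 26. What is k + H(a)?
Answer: 31889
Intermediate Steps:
a = 25 (a = -1 + 26 = 25)
H(g) = 136 (H(g) = 2 - 1*(-134) = 2 + 134 = 136)
k = 31753 (k = 18109 + 13644 = 31753)
k + H(a) = 31753 + 136 = 31889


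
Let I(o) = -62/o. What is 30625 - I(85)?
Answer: 2603187/85 ≈ 30626.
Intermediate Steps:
30625 - I(85) = 30625 - (-62)/85 = 30625 - 1*(-62/85) = 30625 + 62/85 = 2603187/85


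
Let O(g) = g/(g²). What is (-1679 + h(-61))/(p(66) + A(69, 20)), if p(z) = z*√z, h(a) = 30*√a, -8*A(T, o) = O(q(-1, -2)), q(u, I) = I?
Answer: 26864/73598975 - 28368384*√66/73598975 - 96*I*√61/14719795 + 101376*I*√4026/14719795 ≈ -3.131 + 0.43694*I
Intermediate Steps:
O(g) = 1/g (O(g) = g/g² = 1/g)
A(T, o) = 1/16 (A(T, o) = -⅛/(-2) = -⅛*(-½) = 1/16)
p(z) = z^(3/2)
(-1679 + h(-61))/(p(66) + A(69, 20)) = (-1679 + 30*√(-61))/(66^(3/2) + 1/16) = (-1679 + 30*(I*√61))/(66*√66 + 1/16) = (-1679 + 30*I*√61)/(1/16 + 66*√66)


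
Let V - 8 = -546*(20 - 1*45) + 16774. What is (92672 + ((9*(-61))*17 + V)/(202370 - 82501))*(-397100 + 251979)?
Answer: -1612079685764107/119869 ≈ -1.3449e+10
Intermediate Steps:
V = 30432 (V = 8 + (-546*(20 - 1*45) + 16774) = 8 + (-546*(20 - 45) + 16774) = 8 + (-546*(-25) + 16774) = 8 + (13650 + 16774) = 8 + 30424 = 30432)
(92672 + ((9*(-61))*17 + V)/(202370 - 82501))*(-397100 + 251979) = (92672 + ((9*(-61))*17 + 30432)/(202370 - 82501))*(-397100 + 251979) = (92672 + (-549*17 + 30432)/119869)*(-145121) = (92672 + (-9333 + 30432)*(1/119869))*(-145121) = (92672 + 21099*(1/119869))*(-145121) = (92672 + 21099/119869)*(-145121) = (11108521067/119869)*(-145121) = -1612079685764107/119869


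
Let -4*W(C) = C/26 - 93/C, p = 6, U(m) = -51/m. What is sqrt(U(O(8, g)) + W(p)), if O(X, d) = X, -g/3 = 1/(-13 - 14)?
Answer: I*sqrt(1729)/26 ≈ 1.5993*I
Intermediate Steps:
g = 1/9 (g = -3/(-13 - 14) = -3/(-27) = -3*(-1/27) = 1/9 ≈ 0.11111)
W(C) = -C/104 + 93/(4*C) (W(C) = -(C/26 - 93/C)/4 = -(-93/C + C/26)/4 = -C/104 + 93/(4*C))
sqrt(U(O(8, g)) + W(p)) = sqrt(-51/8 + (1/104)*(2418 - 1*6**2)/6) = sqrt(-51*1/8 + (1/104)*(1/6)*(2418 - 1*36)) = sqrt(-51/8 + (1/104)*(1/6)*(2418 - 36)) = sqrt(-51/8 + (1/104)*(1/6)*2382) = sqrt(-51/8 + 397/104) = sqrt(-133/52) = I*sqrt(1729)/26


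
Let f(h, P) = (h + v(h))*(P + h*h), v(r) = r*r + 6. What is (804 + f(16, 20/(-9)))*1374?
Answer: 294122104/3 ≈ 9.8041e+7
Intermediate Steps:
v(r) = 6 + r² (v(r) = r² + 6 = 6 + r²)
f(h, P) = (P + h²)*(6 + h + h²) (f(h, P) = (h + (6 + h²))*(P + h*h) = (6 + h + h²)*(P + h²) = (P + h²)*(6 + h + h²))
(804 + f(16, 20/(-9)))*1374 = (804 + (16³ + (20/(-9))*16 + (20/(-9))*(6 + 16²) + 16²*(6 + 16²)))*1374 = (804 + (4096 + (20*(-⅑))*16 + (20*(-⅑))*(6 + 256) + 256*(6 + 256)))*1374 = (804 + (4096 - 20/9*16 - 20/9*262 + 256*262))*1374 = (804 + (4096 - 320/9 - 5240/9 + 67072))*1374 = (804 + 634952/9)*1374 = (642188/9)*1374 = 294122104/3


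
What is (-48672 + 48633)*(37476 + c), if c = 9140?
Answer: -1818024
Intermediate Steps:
(-48672 + 48633)*(37476 + c) = (-48672 + 48633)*(37476 + 9140) = -39*46616 = -1818024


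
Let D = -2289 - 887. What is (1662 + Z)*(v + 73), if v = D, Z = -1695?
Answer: 102399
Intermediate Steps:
D = -3176
v = -3176
(1662 + Z)*(v + 73) = (1662 - 1695)*(-3176 + 73) = -33*(-3103) = 102399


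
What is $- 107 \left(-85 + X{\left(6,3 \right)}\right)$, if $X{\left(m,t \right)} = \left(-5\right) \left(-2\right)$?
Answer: $8025$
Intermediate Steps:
$X{\left(m,t \right)} = 10$
$- 107 \left(-85 + X{\left(6,3 \right)}\right) = - 107 \left(-85 + 10\right) = \left(-107\right) \left(-75\right) = 8025$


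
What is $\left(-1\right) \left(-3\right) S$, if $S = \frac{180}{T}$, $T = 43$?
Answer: $\frac{540}{43} \approx 12.558$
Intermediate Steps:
$S = \frac{180}{43} \approx 4.1861$
$\left(-1\right) \left(-3\right) S = \left(-1\right) \left(-3\right) \frac{180}{43} = 3 \cdot \frac{180}{43} = \frac{540}{43}$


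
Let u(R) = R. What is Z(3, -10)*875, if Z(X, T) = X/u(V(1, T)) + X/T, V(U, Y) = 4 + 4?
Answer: 525/8 ≈ 65.625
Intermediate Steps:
V(U, Y) = 8
Z(X, T) = X/8 + X/T
Z(3, -10)*875 = ((⅛)*3 + 3/(-10))*875 = (3/8 + 3*(-⅒))*875 = (3/8 - 3/10)*875 = (3/40)*875 = 525/8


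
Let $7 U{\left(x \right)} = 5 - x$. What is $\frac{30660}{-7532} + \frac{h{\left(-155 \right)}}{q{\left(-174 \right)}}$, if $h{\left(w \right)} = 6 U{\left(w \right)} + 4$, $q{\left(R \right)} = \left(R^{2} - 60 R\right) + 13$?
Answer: $- \frac{23994001}{5899439} \approx -4.0672$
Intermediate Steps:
$U{\left(x \right)} = \frac{5}{7} - \frac{x}{7}$ ($U{\left(x \right)} = \frac{5 - x}{7} = \frac{5}{7} - \frac{x}{7}$)
$q{\left(R \right)} = 13 + R^{2} - 60 R$
$h{\left(w \right)} = \frac{58}{7} - \frac{6 w}{7}$ ($h{\left(w \right)} = 6 \left(\frac{5}{7} - \frac{w}{7}\right) + 4 = \left(\frac{30}{7} - \frac{6 w}{7}\right) + 4 = \frac{58}{7} - \frac{6 w}{7}$)
$\frac{30660}{-7532} + \frac{h{\left(-155 \right)}}{q{\left(-174 \right)}} = \frac{30660}{-7532} + \frac{\frac{58}{7} - - \frac{930}{7}}{13 + \left(-174\right)^{2} - -10440} = 30660 \left(- \frac{1}{7532}\right) + \frac{\frac{58}{7} + \frac{930}{7}}{13 + 30276 + 10440} = - \frac{1095}{269} + \frac{988}{7 \cdot 40729} = - \frac{1095}{269} + \frac{988}{7} \cdot \frac{1}{40729} = - \frac{1095}{269} + \frac{76}{21931} = - \frac{23994001}{5899439}$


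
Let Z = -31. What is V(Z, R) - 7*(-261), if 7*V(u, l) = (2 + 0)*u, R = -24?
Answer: 12727/7 ≈ 1818.1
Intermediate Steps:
V(u, l) = 2*u/7 (V(u, l) = ((2 + 0)*u)/7 = (2*u)/7 = 2*u/7)
V(Z, R) - 7*(-261) = (2/7)*(-31) - 7*(-261) = -62/7 - 1*(-1827) = -62/7 + 1827 = 12727/7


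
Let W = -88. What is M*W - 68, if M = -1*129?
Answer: 11284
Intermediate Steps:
M = -129
M*W - 68 = -129*(-88) - 68 = 11352 - 68 = 11284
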